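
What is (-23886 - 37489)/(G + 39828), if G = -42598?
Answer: 12275/554 ≈ 22.157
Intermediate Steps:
(-23886 - 37489)/(G + 39828) = (-23886 - 37489)/(-42598 + 39828) = -61375/(-2770) = -61375*(-1/2770) = 12275/554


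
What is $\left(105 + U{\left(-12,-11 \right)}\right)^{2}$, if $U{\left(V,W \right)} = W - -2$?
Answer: $9216$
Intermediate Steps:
$U{\left(V,W \right)} = 2 + W$ ($U{\left(V,W \right)} = W + 2 = 2 + W$)
$\left(105 + U{\left(-12,-11 \right)}\right)^{2} = \left(105 + \left(2 - 11\right)\right)^{2} = \left(105 - 9\right)^{2} = 96^{2} = 9216$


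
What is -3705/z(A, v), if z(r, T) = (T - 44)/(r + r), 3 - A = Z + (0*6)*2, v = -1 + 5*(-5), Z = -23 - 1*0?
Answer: 19266/7 ≈ 2752.3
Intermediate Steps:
Z = -23 (Z = -23 + 0 = -23)
v = -26 (v = -1 - 25 = -26)
A = 26 (A = 3 - (-23 + (0*6)*2) = 3 - (-23 + 0*2) = 3 - (-23 + 0) = 3 - 1*(-23) = 3 + 23 = 26)
z(r, T) = (-44 + T)/(2*r) (z(r, T) = (-44 + T)/((2*r)) = (-44 + T)*(1/(2*r)) = (-44 + T)/(2*r))
-3705/z(A, v) = -3705*52/(-44 - 26) = -3705/((1/2)*(1/26)*(-70)) = -3705/(-35/26) = -3705*(-26/35) = 19266/7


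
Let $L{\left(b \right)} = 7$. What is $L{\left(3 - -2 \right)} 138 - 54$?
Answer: $912$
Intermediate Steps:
$L{\left(3 - -2 \right)} 138 - 54 = 7 \cdot 138 - 54 = 966 - 54 = 912$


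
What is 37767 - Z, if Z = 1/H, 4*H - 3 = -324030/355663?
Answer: 4008272843/106137 ≈ 37765.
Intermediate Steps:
H = 106137/203236 (H = ¾ + (-324030/355663)/4 = ¾ + (-324030*1/355663)/4 = ¾ + (¼)*(-46290/50809) = ¾ - 23145/101618 = 106137/203236 ≈ 0.52223)
Z = 203236/106137 (Z = 1/(106137/203236) = 203236/106137 ≈ 1.9148)
37767 - Z = 37767 - 1*203236/106137 = 37767 - 203236/106137 = 4008272843/106137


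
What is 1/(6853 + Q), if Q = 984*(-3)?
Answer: 1/3901 ≈ 0.00025634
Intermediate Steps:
Q = -2952
1/(6853 + Q) = 1/(6853 - 2952) = 1/3901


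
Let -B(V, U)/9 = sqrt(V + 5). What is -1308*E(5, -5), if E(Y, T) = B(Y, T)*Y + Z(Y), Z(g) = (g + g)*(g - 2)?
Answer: -39240 + 58860*sqrt(10) ≈ 1.4689e+5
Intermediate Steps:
B(V, U) = -9*sqrt(5 + V) (B(V, U) = -9*sqrt(V + 5) = -9*sqrt(5 + V))
Z(g) = 2*g*(-2 + g) (Z(g) = (2*g)*(-2 + g) = 2*g*(-2 + g))
E(Y, T) = -9*Y*sqrt(5 + Y) + 2*Y*(-2 + Y) (E(Y, T) = (-9*sqrt(5 + Y))*Y + 2*Y*(-2 + Y) = -9*Y*sqrt(5 + Y) + 2*Y*(-2 + Y))
-1308*E(5, -5) = -6540*(-4 - 9*sqrt(5 + 5) + 2*5) = -6540*(-4 - 9*sqrt(10) + 10) = -6540*(6 - 9*sqrt(10)) = -1308*(30 - 45*sqrt(10)) = -39240 + 58860*sqrt(10)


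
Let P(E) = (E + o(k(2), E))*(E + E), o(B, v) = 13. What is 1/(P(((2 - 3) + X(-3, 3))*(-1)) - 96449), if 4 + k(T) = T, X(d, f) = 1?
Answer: -1/96449 ≈ -1.0368e-5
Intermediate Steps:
k(T) = -4 + T
P(E) = 2*E*(13 + E) (P(E) = (E + 13)*(E + E) = (13 + E)*(2*E) = 2*E*(13 + E))
1/(P(((2 - 3) + X(-3, 3))*(-1)) - 96449) = 1/(2*(((2 - 3) + 1)*(-1))*(13 + ((2 - 3) + 1)*(-1)) - 96449) = 1/(2*((-1 + 1)*(-1))*(13 + (-1 + 1)*(-1)) - 96449) = 1/(2*(0*(-1))*(13 + 0*(-1)) - 96449) = 1/(2*0*(13 + 0) - 96449) = 1/(2*0*13 - 96449) = 1/(0 - 96449) = 1/(-96449) = -1/96449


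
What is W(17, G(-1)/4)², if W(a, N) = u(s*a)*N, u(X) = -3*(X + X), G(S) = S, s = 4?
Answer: 10404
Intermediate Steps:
u(X) = -6*X
W(a, N) = -24*N*a (W(a, N) = (-24*a)*N = -24*N*a)
W(17, G(-1)/4)² = (-24*(-1/4)*17)² = (-24*(-1*¼)*17)² = (-24*(-¼)*17)² = 102² = 10404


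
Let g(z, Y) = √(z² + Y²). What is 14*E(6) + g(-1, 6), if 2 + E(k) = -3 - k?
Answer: -154 + √37 ≈ -147.92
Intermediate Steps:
E(k) = -5 - k (E(k) = -2 + (-3 - k) = -5 - k)
g(z, Y) = √(Y² + z²)
14*E(6) + g(-1, 6) = 14*(-5 - 1*6) + √(6² + (-1)²) = 14*(-5 - 6) + √(36 + 1) = 14*(-11) + √37 = -154 + √37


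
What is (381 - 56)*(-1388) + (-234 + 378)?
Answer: -450956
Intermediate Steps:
(381 - 56)*(-1388) + (-234 + 378) = 325*(-1388) + 144 = -451100 + 144 = -450956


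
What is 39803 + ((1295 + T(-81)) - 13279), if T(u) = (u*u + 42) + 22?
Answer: 34444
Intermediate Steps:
T(u) = 64 + u² (T(u) = (u² + 42) + 22 = (42 + u²) + 22 = 64 + u²)
39803 + ((1295 + T(-81)) - 13279) = 39803 + ((1295 + (64 + (-81)²)) - 13279) = 39803 + ((1295 + (64 + 6561)) - 13279) = 39803 + ((1295 + 6625) - 13279) = 39803 + (7920 - 13279) = 39803 - 5359 = 34444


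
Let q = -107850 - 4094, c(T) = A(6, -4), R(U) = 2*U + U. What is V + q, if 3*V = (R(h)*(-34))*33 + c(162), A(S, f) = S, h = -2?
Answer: -109698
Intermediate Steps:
R(U) = 3*U
c(T) = 6
V = 2246 (V = (((3*(-2))*(-34))*33 + 6)/3 = (-6*(-34)*33 + 6)/3 = (204*33 + 6)/3 = (6732 + 6)/3 = (⅓)*6738 = 2246)
q = -111944
V + q = 2246 - 111944 = -109698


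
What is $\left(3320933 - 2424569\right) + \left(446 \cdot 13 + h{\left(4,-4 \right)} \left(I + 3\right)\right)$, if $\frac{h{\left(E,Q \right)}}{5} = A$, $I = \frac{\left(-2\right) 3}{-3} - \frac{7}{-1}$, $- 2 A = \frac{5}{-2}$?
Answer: $902237$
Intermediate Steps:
$A = \frac{5}{4}$ ($A = - \frac{5 \frac{1}{-2}}{2} = - \frac{5 \left(- \frac{1}{2}\right)}{2} = \left(- \frac{1}{2}\right) \left(- \frac{5}{2}\right) = \frac{5}{4} \approx 1.25$)
$I = 9$ ($I = \left(-6\right) \left(- \frac{1}{3}\right) - -7 = 2 + 7 = 9$)
$h{\left(E,Q \right)} = \frac{25}{4}$ ($h{\left(E,Q \right)} = 5 \cdot \frac{5}{4} = \frac{25}{4}$)
$\left(3320933 - 2424569\right) + \left(446 \cdot 13 + h{\left(4,-4 \right)} \left(I + 3\right)\right) = \left(3320933 - 2424569\right) + \left(446 \cdot 13 + \frac{25 \left(9 + 3\right)}{4}\right) = 896364 + \left(5798 + \frac{25}{4} \cdot 12\right) = 896364 + \left(5798 + 75\right) = 896364 + 5873 = 902237$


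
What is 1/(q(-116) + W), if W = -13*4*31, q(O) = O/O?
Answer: -1/1611 ≈ -0.00062073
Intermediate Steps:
q(O) = 1
W = -1612 (W = -52*31 = -1612)
1/(q(-116) + W) = 1/(1 - 1612) = 1/(-1611) = -1/1611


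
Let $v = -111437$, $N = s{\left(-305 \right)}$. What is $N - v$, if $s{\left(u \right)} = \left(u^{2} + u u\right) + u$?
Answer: $297182$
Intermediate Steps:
$s{\left(u \right)} = u + 2 u^{2}$ ($s{\left(u \right)} = \left(u^{2} + u^{2}\right) + u = 2 u^{2} + u = u + 2 u^{2}$)
$N = 185745$ ($N = - 305 \left(1 + 2 \left(-305\right)\right) = - 305 \left(1 - 610\right) = \left(-305\right) \left(-609\right) = 185745$)
$N - v = 185745 - -111437 = 185745 + 111437 = 297182$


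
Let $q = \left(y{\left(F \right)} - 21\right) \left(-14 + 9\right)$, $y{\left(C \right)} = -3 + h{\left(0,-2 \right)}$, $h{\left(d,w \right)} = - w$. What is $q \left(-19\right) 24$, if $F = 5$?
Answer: $-50160$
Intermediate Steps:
$y{\left(C \right)} = -1$ ($y{\left(C \right)} = -3 - -2 = -3 + 2 = -1$)
$q = 110$ ($q = \left(-1 - 21\right) \left(-14 + 9\right) = \left(-22\right) \left(-5\right) = 110$)
$q \left(-19\right) 24 = 110 \left(-19\right) 24 = \left(-2090\right) 24 = -50160$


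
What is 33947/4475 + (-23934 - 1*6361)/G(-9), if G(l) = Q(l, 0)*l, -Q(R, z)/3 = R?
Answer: 143819246/1087425 ≈ 132.26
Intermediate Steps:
Q(R, z) = -3*R
G(l) = -3*l**2 (G(l) = (-3*l)*l = -3*l**2)
33947/4475 + (-23934 - 1*6361)/G(-9) = 33947/4475 + (-23934 - 1*6361)/((-3*(-9)**2)) = 33947*(1/4475) + (-23934 - 6361)/((-3*81)) = 33947/4475 - 30295/(-243) = 33947/4475 - 30295*(-1/243) = 33947/4475 + 30295/243 = 143819246/1087425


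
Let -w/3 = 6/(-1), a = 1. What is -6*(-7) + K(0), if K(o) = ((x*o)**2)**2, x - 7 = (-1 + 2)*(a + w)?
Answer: 42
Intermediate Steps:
w = 18 (w = -18/(-1) = -18*(-1) = -3*(-6) = 18)
x = 26 (x = 7 + (-1 + 2)*(1 + 18) = 7 + 1*19 = 7 + 19 = 26)
K(o) = 456976*o**4 (K(o) = ((26*o)**2)**2 = (676*o**2)**2 = 456976*o**4)
-6*(-7) + K(0) = -6*(-7) + 456976*0**4 = 42 + 456976*0 = 42 + 0 = 42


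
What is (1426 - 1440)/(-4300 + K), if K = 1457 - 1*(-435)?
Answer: 1/172 ≈ 0.0058140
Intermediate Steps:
K = 1892 (K = 1457 + 435 = 1892)
(1426 - 1440)/(-4300 + K) = (1426 - 1440)/(-4300 + 1892) = -14/(-2408) = -14*(-1/2408) = 1/172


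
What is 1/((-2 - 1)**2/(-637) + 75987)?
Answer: 637/48403710 ≈ 1.3160e-5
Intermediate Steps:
1/((-2 - 1)**2/(-637) + 75987) = 1/(-1/637*(-3)**2 + 75987) = 1/(-1/637*9 + 75987) = 1/(-9/637 + 75987) = 1/(48403710/637) = 637/48403710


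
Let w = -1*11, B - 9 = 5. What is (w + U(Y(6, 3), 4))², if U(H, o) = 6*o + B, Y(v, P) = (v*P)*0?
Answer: 729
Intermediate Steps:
Y(v, P) = 0 (Y(v, P) = (P*v)*0 = 0)
B = 14 (B = 9 + 5 = 14)
U(H, o) = 14 + 6*o (U(H, o) = 6*o + 14 = 14 + 6*o)
w = -11
(w + U(Y(6, 3), 4))² = (-11 + (14 + 6*4))² = (-11 + (14 + 24))² = (-11 + 38)² = 27² = 729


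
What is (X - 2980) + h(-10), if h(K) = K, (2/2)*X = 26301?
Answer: 23311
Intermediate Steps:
X = 26301
(X - 2980) + h(-10) = (26301 - 2980) - 10 = 23321 - 10 = 23311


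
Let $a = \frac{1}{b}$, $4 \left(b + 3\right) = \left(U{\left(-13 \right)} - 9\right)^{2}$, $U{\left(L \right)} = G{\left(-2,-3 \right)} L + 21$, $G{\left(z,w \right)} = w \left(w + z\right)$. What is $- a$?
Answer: $- \frac{4}{33477} \approx -0.00011948$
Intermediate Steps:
$U{\left(L \right)} = 21 + 15 L$ ($U{\left(L \right)} = - 3 \left(-3 - 2\right) L + 21 = \left(-3\right) \left(-5\right) L + 21 = 15 L + 21 = 21 + 15 L$)
$b = \frac{33477}{4}$ ($b = -3 + \frac{\left(\left(21 + 15 \left(-13\right)\right) - 9\right)^{2}}{4} = -3 + \frac{\left(\left(21 - 195\right) - 9\right)^{2}}{4} = -3 + \frac{\left(-174 - 9\right)^{2}}{4} = -3 + \frac{\left(-183\right)^{2}}{4} = -3 + \frac{1}{4} \cdot 33489 = -3 + \frac{33489}{4} = \frac{33477}{4} \approx 8369.3$)
$a = \frac{4}{33477}$ ($a = \frac{1}{\frac{33477}{4}} = \frac{4}{33477} \approx 0.00011948$)
$- a = \left(-1\right) \frac{4}{33477} = - \frac{4}{33477}$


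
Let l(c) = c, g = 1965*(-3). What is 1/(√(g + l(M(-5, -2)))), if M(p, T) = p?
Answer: -I*√59/590 ≈ -0.013019*I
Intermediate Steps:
g = -5895
1/(√(g + l(M(-5, -2)))) = 1/(√(-5895 - 5)) = 1/(√(-5900)) = 1/(10*I*√59) = -I*√59/590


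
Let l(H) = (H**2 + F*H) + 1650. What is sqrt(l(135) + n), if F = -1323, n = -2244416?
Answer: I*sqrt(2403146) ≈ 1550.2*I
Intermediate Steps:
l(H) = 1650 + H**2 - 1323*H (l(H) = (H**2 - 1323*H) + 1650 = 1650 + H**2 - 1323*H)
sqrt(l(135) + n) = sqrt((1650 + 135**2 - 1323*135) - 2244416) = sqrt((1650 + 18225 - 178605) - 2244416) = sqrt(-158730 - 2244416) = sqrt(-2403146) = I*sqrt(2403146)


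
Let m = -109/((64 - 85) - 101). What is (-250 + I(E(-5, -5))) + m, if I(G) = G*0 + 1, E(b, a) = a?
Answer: -30269/122 ≈ -248.11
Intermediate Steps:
I(G) = 1 (I(G) = 0 + 1 = 1)
m = 109/122 (m = -109/(-21 - 101) = -109/(-122) = -109*(-1/122) = 109/122 ≈ 0.89344)
(-250 + I(E(-5, -5))) + m = (-250 + 1) + 109/122 = -249 + 109/122 = -30269/122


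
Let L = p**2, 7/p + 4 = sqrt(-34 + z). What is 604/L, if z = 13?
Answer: 604*(4 - I*sqrt(21))**2/49 ≈ -61.633 - 451.9*I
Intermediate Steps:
p = 7/(-4 + I*sqrt(21)) (p = 7/(-4 + sqrt(-34 + 13)) = 7/(-4 + sqrt(-21)) = 7/(-4 + I*sqrt(21)) ≈ -0.75676 - 0.86697*I)
L = (-28/37 - 7*I*sqrt(21)/37)**2 ≈ -0.17896 + 1.3122*I
604/L = 604/((49/(4 - I*sqrt(21))**2)) = 604*((4 - I*sqrt(21))**2/49) = 604*(4 - I*sqrt(21))**2/49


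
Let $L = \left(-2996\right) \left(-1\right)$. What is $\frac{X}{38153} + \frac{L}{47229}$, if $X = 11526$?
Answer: $\frac{94095406}{257418291} \approx 0.36553$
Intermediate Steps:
$L = 2996$
$\frac{X}{38153} + \frac{L}{47229} = \frac{11526}{38153} + \frac{2996}{47229} = 11526 \cdot \frac{1}{38153} + 2996 \cdot \frac{1}{47229} = \frac{11526}{38153} + \frac{428}{6747} = \frac{94095406}{257418291}$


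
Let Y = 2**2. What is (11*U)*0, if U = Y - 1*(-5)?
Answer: 0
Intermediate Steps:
Y = 4
U = 9 (U = 4 - 1*(-5) = 4 + 5 = 9)
(11*U)*0 = (11*9)*0 = 99*0 = 0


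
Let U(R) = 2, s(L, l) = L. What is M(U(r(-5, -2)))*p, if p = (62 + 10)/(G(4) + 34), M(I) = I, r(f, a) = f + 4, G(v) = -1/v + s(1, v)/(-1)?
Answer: 576/131 ≈ 4.3969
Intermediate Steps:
G(v) = -1 - 1/v (G(v) = -1/v + 1/(-1) = -1/v + 1*(-1) = -1/v - 1 = -1 - 1/v)
r(f, a) = 4 + f
p = 288/131 (p = (62 + 10)/((-1 - 1*4)/4 + 34) = 72/((-1 - 4)/4 + 34) = 72/((¼)*(-5) + 34) = 72/(-5/4 + 34) = 72/(131/4) = 72*(4/131) = 288/131 ≈ 2.1985)
M(U(r(-5, -2)))*p = 2*(288/131) = 576/131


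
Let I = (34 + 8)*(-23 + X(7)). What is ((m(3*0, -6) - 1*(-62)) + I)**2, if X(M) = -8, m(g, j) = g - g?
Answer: 1537600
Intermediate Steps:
m(g, j) = 0
I = -1302 (I = (34 + 8)*(-23 - 8) = 42*(-31) = -1302)
((m(3*0, -6) - 1*(-62)) + I)**2 = ((0 - 1*(-62)) - 1302)**2 = ((0 + 62) - 1302)**2 = (62 - 1302)**2 = (-1240)**2 = 1537600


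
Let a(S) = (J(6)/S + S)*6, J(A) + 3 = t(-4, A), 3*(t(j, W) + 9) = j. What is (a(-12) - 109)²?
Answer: 273529/9 ≈ 30392.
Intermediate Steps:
t(j, W) = -9 + j/3
J(A) = -40/3 (J(A) = -3 + (-9 + (⅓)*(-4)) = -3 + (-9 - 4/3) = -3 - 31/3 = -40/3)
a(S) = -80/S + 6*S (a(S) = (-40/(3*S) + S)*6 = (S - 40/(3*S))*6 = -80/S + 6*S)
(a(-12) - 109)² = ((-80/(-12) + 6*(-12)) - 109)² = ((-80*(-1/12) - 72) - 109)² = ((20/3 - 72) - 109)² = (-196/3 - 109)² = (-523/3)² = 273529/9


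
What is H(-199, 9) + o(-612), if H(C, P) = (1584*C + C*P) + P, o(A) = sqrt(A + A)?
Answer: -316998 + 6*I*sqrt(34) ≈ -3.17e+5 + 34.986*I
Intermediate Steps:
o(A) = sqrt(2)*sqrt(A) (o(A) = sqrt(2*A) = sqrt(2)*sqrt(A))
H(C, P) = P + 1584*C + C*P
H(-199, 9) + o(-612) = (9 + 1584*(-199) - 199*9) + sqrt(2)*sqrt(-612) = (9 - 315216 - 1791) + sqrt(2)*(6*I*sqrt(17)) = -316998 + 6*I*sqrt(34)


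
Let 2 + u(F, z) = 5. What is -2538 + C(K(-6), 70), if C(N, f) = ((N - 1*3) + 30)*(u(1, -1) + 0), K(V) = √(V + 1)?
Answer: -2457 + 3*I*√5 ≈ -2457.0 + 6.7082*I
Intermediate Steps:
u(F, z) = 3 (u(F, z) = -2 + 5 = 3)
K(V) = √(1 + V)
C(N, f) = 81 + 3*N (C(N, f) = ((N - 1*3) + 30)*(3 + 0) = ((N - 3) + 30)*3 = ((-3 + N) + 30)*3 = (27 + N)*3 = 81 + 3*N)
-2538 + C(K(-6), 70) = -2538 + (81 + 3*√(1 - 6)) = -2538 + (81 + 3*√(-5)) = -2538 + (81 + 3*(I*√5)) = -2538 + (81 + 3*I*√5) = -2457 + 3*I*√5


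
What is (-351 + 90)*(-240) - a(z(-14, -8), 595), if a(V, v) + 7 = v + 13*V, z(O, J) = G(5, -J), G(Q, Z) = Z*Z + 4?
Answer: 61168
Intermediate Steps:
G(Q, Z) = 4 + Z² (G(Q, Z) = Z² + 4 = 4 + Z²)
z(O, J) = 4 + J² (z(O, J) = 4 + (-J)² = 4 + J²)
a(V, v) = -7 + v + 13*V (a(V, v) = -7 + (v + 13*V) = -7 + v + 13*V)
(-351 + 90)*(-240) - a(z(-14, -8), 595) = (-351 + 90)*(-240) - (-7 + 595 + 13*(4 + (-8)²)) = -261*(-240) - (-7 + 595 + 13*(4 + 64)) = 62640 - (-7 + 595 + 13*68) = 62640 - (-7 + 595 + 884) = 62640 - 1*1472 = 62640 - 1472 = 61168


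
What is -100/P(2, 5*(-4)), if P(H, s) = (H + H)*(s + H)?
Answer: 25/18 ≈ 1.3889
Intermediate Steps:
P(H, s) = 2*H*(H + s) (P(H, s) = (2*H)*(H + s) = 2*H*(H + s))
-100/P(2, 5*(-4)) = -100*1/(4*(2 + 5*(-4))) = -100*1/(4*(2 - 20)) = -100/(2*2*(-18)) = -100/(-72) = -100*(-1/72) = 25/18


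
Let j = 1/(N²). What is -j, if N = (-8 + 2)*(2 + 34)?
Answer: -1/46656 ≈ -2.1433e-5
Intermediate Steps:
N = -216 (N = -6*36 = -216)
j = 1/46656 (j = 1/((-216)²) = 1/46656 ≈ 2.1433e-5)
-j = -1*1/46656 = -1/46656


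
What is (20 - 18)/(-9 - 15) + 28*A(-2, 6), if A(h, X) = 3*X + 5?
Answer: 7727/12 ≈ 643.92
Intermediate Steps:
A(h, X) = 5 + 3*X
(20 - 18)/(-9 - 15) + 28*A(-2, 6) = (20 - 18)/(-9 - 15) + 28*(5 + 3*6) = 2/(-24) + 28*(5 + 18) = 2*(-1/24) + 28*23 = -1/12 + 644 = 7727/12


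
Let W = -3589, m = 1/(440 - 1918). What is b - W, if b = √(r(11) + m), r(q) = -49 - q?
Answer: 3589 + I*√131070518/1478 ≈ 3589.0 + 7.746*I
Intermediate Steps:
m = -1/1478 (m = 1/(-1478) = -1/1478 ≈ -0.00067659)
b = I*√131070518/1478 (b = √((-49 - 1*11) - 1/1478) = √((-49 - 11) - 1/1478) = √(-60 - 1/1478) = √(-88681/1478) = I*√131070518/1478 ≈ 7.746*I)
b - W = I*√131070518/1478 - 1*(-3589) = I*√131070518/1478 + 3589 = 3589 + I*√131070518/1478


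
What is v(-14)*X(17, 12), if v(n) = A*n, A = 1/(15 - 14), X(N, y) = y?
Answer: -168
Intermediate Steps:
A = 1 (A = 1/1 = 1)
v(n) = n (v(n) = 1*n = n)
v(-14)*X(17, 12) = -14*12 = -168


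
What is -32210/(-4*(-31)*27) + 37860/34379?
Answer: -15816005/1856466 ≈ -8.5194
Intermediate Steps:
-32210/(-4*(-31)*27) + 37860/34379 = -32210/(124*27) + 37860*(1/34379) = -32210/3348 + 37860/34379 = -32210*1/3348 + 37860/34379 = -16105/1674 + 37860/34379 = -15816005/1856466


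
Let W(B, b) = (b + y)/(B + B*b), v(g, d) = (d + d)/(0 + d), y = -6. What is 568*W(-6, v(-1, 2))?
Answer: 1136/9 ≈ 126.22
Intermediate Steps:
v(g, d) = 2 (v(g, d) = (2*d)/d = 2)
W(B, b) = (-6 + b)/(B + B*b) (W(B, b) = (b - 6)/(B + B*b) = (-6 + b)/(B + B*b))
568*W(-6, v(-1, 2)) = 568*((-6 + 2)/((-6)*(1 + 2))) = 568*(-⅙*(-4)/3) = 568*(-⅙*⅓*(-4)) = 568*(2/9) = 1136/9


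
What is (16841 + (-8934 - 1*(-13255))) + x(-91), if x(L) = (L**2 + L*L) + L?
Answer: 37633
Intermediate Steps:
x(L) = L + 2*L**2 (x(L) = (L**2 + L**2) + L = 2*L**2 + L = L + 2*L**2)
(16841 + (-8934 - 1*(-13255))) + x(-91) = (16841 + (-8934 - 1*(-13255))) - 91*(1 + 2*(-91)) = (16841 + (-8934 + 13255)) - 91*(1 - 182) = (16841 + 4321) - 91*(-181) = 21162 + 16471 = 37633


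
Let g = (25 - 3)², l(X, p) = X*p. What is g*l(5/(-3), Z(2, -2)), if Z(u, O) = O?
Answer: 4840/3 ≈ 1613.3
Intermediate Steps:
g = 484 (g = 22² = 484)
g*l(5/(-3), Z(2, -2)) = 484*((5/(-3))*(-2)) = 484*((5*(-⅓))*(-2)) = 484*(-5/3*(-2)) = 484*(10/3) = 4840/3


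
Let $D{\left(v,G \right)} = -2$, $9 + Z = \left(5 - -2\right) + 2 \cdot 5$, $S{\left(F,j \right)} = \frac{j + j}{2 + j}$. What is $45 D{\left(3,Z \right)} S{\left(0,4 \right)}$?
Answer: $-120$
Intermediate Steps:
$S{\left(F,j \right)} = \frac{2 j}{2 + j}$
$Z = 8$ ($Z = -9 + \left(\left(5 - -2\right) + 2 \cdot 5\right) = -9 + \left(\left(5 + 2\right) + 10\right) = -9 + \left(7 + 10\right) = -9 + 17 = 8$)
$45 D{\left(3,Z \right)} S{\left(0,4 \right)} = 45 \left(-2\right) 2 \cdot 4 \frac{1}{2 + 4} = - 90 \cdot 2 \cdot 4 \cdot \frac{1}{6} = \left(-90\right) \frac{4}{3} = -120$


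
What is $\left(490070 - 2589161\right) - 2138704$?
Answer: $-4237795$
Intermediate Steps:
$\left(490070 - 2589161\right) - 2138704 = -2099091 - 2138704 = -4237795$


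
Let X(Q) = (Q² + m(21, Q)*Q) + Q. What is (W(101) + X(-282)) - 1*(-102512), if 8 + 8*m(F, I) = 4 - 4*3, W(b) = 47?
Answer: 182365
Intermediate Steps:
m(F, I) = -2 (m(F, I) = -1 + (4 - 4*3)/8 = -1 + (4 - 12)/8 = -1 + (⅛)*(-8) = -1 - 1 = -2)
X(Q) = Q² - Q (X(Q) = (Q² - 2*Q) + Q = Q² - Q)
(W(101) + X(-282)) - 1*(-102512) = (47 - 282*(-1 - 282)) - 1*(-102512) = (47 - 282*(-283)) + 102512 = (47 + 79806) + 102512 = 79853 + 102512 = 182365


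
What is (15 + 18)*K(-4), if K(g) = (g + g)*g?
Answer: 1056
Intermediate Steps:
K(g) = 2*g² (K(g) = (2*g)*g = 2*g²)
(15 + 18)*K(-4) = (15 + 18)*(2*(-4)²) = 33*(2*16) = 33*32 = 1056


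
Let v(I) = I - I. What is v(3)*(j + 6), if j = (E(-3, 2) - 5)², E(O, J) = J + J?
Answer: 0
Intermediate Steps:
v(I) = 0
E(O, J) = 2*J
j = 1 (j = (2*2 - 5)² = (4 - 5)² = (-1)² = 1)
v(3)*(j + 6) = 0*(1 + 6) = 0*7 = 0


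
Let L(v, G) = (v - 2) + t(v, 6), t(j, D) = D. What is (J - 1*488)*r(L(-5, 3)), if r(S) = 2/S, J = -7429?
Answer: 15834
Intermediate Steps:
L(v, G) = 4 + v (L(v, G) = (v - 2) + 6 = (-2 + v) + 6 = 4 + v)
(J - 1*488)*r(L(-5, 3)) = (-7429 - 1*488)*(2/(4 - 5)) = (-7429 - 488)*(2/(-1)) = -15834*(-1) = -7917*(-2) = 15834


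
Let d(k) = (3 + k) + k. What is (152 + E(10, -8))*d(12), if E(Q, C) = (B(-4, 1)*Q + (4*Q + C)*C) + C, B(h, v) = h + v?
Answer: -3834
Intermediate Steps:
E(Q, C) = C - 3*Q + C*(C + 4*Q) (E(Q, C) = ((-4 + 1)*Q + (4*Q + C)*C) + C = (-3*Q + (C + 4*Q)*C) + C = (-3*Q + C*(C + 4*Q)) + C = C - 3*Q + C*(C + 4*Q))
d(k) = 3 + 2*k
(152 + E(10, -8))*d(12) = (152 + (-8 + (-8)**2 - 3*10 + 4*(-8)*10))*(3 + 2*12) = (152 + (-8 + 64 - 30 - 320))*(3 + 24) = (152 - 294)*27 = -142*27 = -3834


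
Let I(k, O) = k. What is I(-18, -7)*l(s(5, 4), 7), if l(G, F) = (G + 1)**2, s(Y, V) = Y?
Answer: -648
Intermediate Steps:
l(G, F) = (1 + G)**2
I(-18, -7)*l(s(5, 4), 7) = -18*(1 + 5)**2 = -18*6**2 = -18*36 = -648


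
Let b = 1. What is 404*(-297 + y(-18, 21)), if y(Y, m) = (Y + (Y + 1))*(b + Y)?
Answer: 120392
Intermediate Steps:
y(Y, m) = (1 + Y)*(1 + 2*Y) (y(Y, m) = (Y + (Y + 1))*(1 + Y) = (Y + (1 + Y))*(1 + Y) = (1 + 2*Y)*(1 + Y) = (1 + Y)*(1 + 2*Y))
404*(-297 + y(-18, 21)) = 404*(-297 + (1 + 2*(-18)² + 3*(-18))) = 404*(-297 + (1 + 2*324 - 54)) = 404*(-297 + (1 + 648 - 54)) = 404*(-297 + 595) = 404*298 = 120392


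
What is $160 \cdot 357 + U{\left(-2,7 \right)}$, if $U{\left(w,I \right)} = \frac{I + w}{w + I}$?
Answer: $57121$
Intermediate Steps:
$U{\left(w,I \right)} = 1$ ($U{\left(w,I \right)} = \frac{I + w}{I + w} = 1$)
$160 \cdot 357 + U{\left(-2,7 \right)} = 160 \cdot 357 + 1 = 57120 + 1 = 57121$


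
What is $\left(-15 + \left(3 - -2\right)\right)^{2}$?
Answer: $100$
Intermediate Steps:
$\left(-15 + \left(3 - -2\right)\right)^{2} = \left(-15 + \left(3 + 2\right)\right)^{2} = \left(-15 + 5\right)^{2} = \left(-10\right)^{2} = 100$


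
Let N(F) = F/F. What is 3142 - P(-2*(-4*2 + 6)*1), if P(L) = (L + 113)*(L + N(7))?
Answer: 2557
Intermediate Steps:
N(F) = 1
P(L) = (1 + L)*(113 + L) (P(L) = (L + 113)*(L + 1) = (113 + L)*(1 + L) = (1 + L)*(113 + L))
3142 - P(-2*(-4*2 + 6)*1) = 3142 - (113 + (-2*(-4*2 + 6)*1)² + 114*(-2*(-4*2 + 6)*1)) = 3142 - (113 + (-2*(-8 + 6)*1)² + 114*(-2*(-8 + 6)*1)) = 3142 - (113 + (-2*(-2)*1)² + 114*(-2*(-2)*1)) = 3142 - (113 + (4*1)² + 114*(4*1)) = 3142 - (113 + 4² + 114*4) = 3142 - (113 + 16 + 456) = 3142 - 1*585 = 3142 - 585 = 2557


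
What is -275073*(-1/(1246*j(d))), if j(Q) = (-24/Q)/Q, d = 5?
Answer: -2292275/9968 ≈ -229.96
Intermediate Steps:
j(Q) = -24/Q²
-275073*(-1/(1246*j(d))) = -275073/((-(-29904)/5²)) = -275073/((-(-29904)/25)) = -275073/((-1246*(-24/25))) = -275073/29904/25 = -275073*25/29904 = -2292275/9968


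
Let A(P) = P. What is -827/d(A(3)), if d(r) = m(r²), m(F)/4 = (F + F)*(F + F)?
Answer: -827/1296 ≈ -0.63812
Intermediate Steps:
m(F) = 16*F² (m(F) = 4*((F + F)*(F + F)) = 4*((2*F)*(2*F)) = 4*(4*F²) = 16*F²)
d(r) = 16*r⁴ (d(r) = 16*(r²)² = 16*r⁴)
-827/d(A(3)) = -827/(16*3⁴) = -827/(16*81) = -827/1296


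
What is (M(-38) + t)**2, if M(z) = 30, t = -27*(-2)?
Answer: 7056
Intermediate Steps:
t = 54
(M(-38) + t)**2 = (30 + 54)**2 = 84**2 = 7056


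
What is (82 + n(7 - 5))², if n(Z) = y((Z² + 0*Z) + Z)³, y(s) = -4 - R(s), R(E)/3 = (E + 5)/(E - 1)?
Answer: 19217445129/15625 ≈ 1.2299e+6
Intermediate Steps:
R(E) = 3*(5 + E)/(-1 + E) (R(E) = 3*((E + 5)/(E - 1)) = 3*((5 + E)/(-1 + E)) = 3*(5 + E)/(-1 + E))
y(s) = -4 - 3*(5 + s)/(-1 + s)
n(Z) = (-11 - 7*Z - 7*Z²)³/(-1 + Z + Z²)³ (n(Z) = ((-11 - 7*((Z² + 0*Z) + Z))/(-1 + ((Z² + 0*Z) + Z)))³ = ((-11 - 7*((Z² + 0) + Z))/(-1 + ((Z² + 0) + Z)))³ = ((-11 - 7*(Z² + Z))/(-1 + (Z² + Z)))³ = ((-11 - 7*(Z + Z²))/(-1 + (Z + Z²)))³ = ((-11 + (-7*Z - 7*Z²))/(-1 + Z + Z²))³ = ((-11 - 7*Z - 7*Z²)/(-1 + Z + Z²))³ = (-11 - 7*Z - 7*Z²)³/(-1 + Z + Z²)³)
(82 + n(7 - 5))² = (82 - (11 + 7*(7 - 5)*(1 + (7 - 5)))³/(-1 + (7 - 5)*(1 + (7 - 5)))³)² = (82 - (11 + 7*2*(1 + 2))³/(-1 + 2*(1 + 2))³)² = (82 - (11 + 7*2*3)³/(-1 + 2*3)³)² = (82 - (11 + 42)³/(-1 + 6)³)² = (82 - 1*53³/5³)² = (82 - 1*1/125*148877)² = (82 - 148877/125)² = (-138627/125)² = 19217445129/15625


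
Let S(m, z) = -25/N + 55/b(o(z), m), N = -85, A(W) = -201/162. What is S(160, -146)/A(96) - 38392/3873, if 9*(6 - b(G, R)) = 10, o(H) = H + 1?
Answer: -169545211/8822694 ≈ -19.217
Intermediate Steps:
o(H) = 1 + H
b(G, R) = 44/9 (b(G, R) = 6 - ⅑*10 = 6 - 10/9 = 44/9)
A(W) = -67/54 (A(W) = -201*1/162 = -67/54)
S(m, z) = 785/68 (S(m, z) = -25/(-85) + 55/(44/9) = -25*(-1/85) + 55*(9/44) = 5/17 + 45/4 = 785/68)
S(160, -146)/A(96) - 38392/3873 = 785/(68*(-67/54)) - 38392/3873 = (785/68)*(-54/67) - 38392*1/3873 = -21195/2278 - 38392/3873 = -169545211/8822694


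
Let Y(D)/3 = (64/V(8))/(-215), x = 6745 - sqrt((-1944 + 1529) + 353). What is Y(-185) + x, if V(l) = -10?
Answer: 7250971/1075 - I*sqrt(62) ≈ 6745.1 - 7.874*I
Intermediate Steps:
x = 6745 - I*sqrt(62) (x = 6745 - sqrt(-415 + 353) = 6745 - sqrt(-62) = 6745 - I*sqrt(62) ≈ 6745.0 - 7.874*I)
Y(D) = 96/1075 (Y(D) = 3*((64/(-10))/(-215)) = 3*((64*(-1/10))*(-1/215)) = 3*(-32/5*(-1/215)) = 3*(32/1075) = 96/1075)
Y(-185) + x = 96/1075 + (6745 - I*sqrt(62)) = 7250971/1075 - I*sqrt(62)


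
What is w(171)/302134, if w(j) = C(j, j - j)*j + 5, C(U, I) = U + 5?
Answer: 30101/302134 ≈ 0.099628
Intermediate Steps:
C(U, I) = 5 + U
w(j) = 5 + j*(5 + j) (w(j) = (5 + j)*j + 5 = j*(5 + j) + 5 = 5 + j*(5 + j))
w(171)/302134 = (5 + 171*(5 + 171))/302134 = (5 + 171*176)*(1/302134) = (5 + 30096)*(1/302134) = 30101*(1/302134) = 30101/302134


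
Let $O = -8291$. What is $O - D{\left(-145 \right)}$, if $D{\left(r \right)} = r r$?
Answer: $-29316$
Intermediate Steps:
$D{\left(r \right)} = r^{2}$
$O - D{\left(-145 \right)} = -8291 - \left(-145\right)^{2} = -8291 - 21025 = -29316$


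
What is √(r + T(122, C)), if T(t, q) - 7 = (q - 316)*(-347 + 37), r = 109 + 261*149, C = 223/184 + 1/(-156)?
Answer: √439610294955/1794 ≈ 369.58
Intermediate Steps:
C = 8651/7176 (C = 223*(1/184) + 1*(-1/156) = 223/184 - 1/156 = 8651/7176 ≈ 1.2055)
r = 38998 (r = 109 + 38889 = 38998)
T(t, q) = 97967 - 310*q (T(t, q) = 7 + (q - 316)*(-347 + 37) = 7 + (-316 + q)*(-310) = 7 + (97960 - 310*q) = 97967 - 310*q)
√(r + T(122, C)) = √(38998 + (97967 - 310*8651/7176)) = √(38998 + (97967 - 1340905/3588)) = √(38998 + 350164691/3588) = √(490089515/3588) = √439610294955/1794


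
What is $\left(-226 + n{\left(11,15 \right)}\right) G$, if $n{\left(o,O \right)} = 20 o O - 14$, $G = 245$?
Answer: $749700$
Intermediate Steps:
$n{\left(o,O \right)} = -14 + 20 O o$ ($n{\left(o,O \right)} = 20 O o - 14 = -14 + 20 O o$)
$\left(-226 + n{\left(11,15 \right)}\right) G = \left(-226 - \left(14 - 3300\right)\right) 245 = \left(-226 + \left(-14 + 3300\right)\right) 245 = \left(-226 + 3286\right) 245 = 3060 \cdot 245 = 749700$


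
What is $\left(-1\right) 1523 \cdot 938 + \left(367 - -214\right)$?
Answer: $-1427993$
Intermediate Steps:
$\left(-1\right) 1523 \cdot 938 + \left(367 - -214\right) = \left(-1523\right) 938 + \left(367 + 214\right) = -1428574 + 581 = -1427993$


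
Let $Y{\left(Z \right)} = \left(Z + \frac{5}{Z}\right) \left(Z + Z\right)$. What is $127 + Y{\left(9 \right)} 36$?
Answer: $6319$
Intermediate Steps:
$Y{\left(Z \right)} = 2 Z \left(Z + \frac{5}{Z}\right)$ ($Y{\left(Z \right)} = \left(Z + \frac{5}{Z}\right) 2 Z = 2 Z \left(Z + \frac{5}{Z}\right)$)
$127 + Y{\left(9 \right)} 36 = 127 + \left(10 + 2 \cdot 9^{2}\right) 36 = 127 + \left(10 + 2 \cdot 81\right) 36 = 127 + \left(10 + 162\right) 36 = 127 + 172 \cdot 36 = 127 + 6192 = 6319$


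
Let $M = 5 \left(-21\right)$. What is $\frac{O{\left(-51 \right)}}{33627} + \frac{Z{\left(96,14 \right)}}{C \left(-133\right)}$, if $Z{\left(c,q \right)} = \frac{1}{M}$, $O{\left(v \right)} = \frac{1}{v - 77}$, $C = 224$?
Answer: $\frac{12251}{140254181760} \approx 8.7349 \cdot 10^{-8}$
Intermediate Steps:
$M = -105$
$O{\left(v \right)} = \frac{1}{-77 + v}$
$Z{\left(c,q \right)} = - \frac{1}{105}$ ($Z{\left(c,q \right)} = \frac{1}{-105} = - \frac{1}{105}$)
$\frac{O{\left(-51 \right)}}{33627} + \frac{Z{\left(96,14 \right)}}{C \left(-133\right)} = \frac{1}{\left(-77 - 51\right) 33627} - \frac{1}{105 \cdot 224 \left(-133\right)} = \frac{1}{-128} \cdot \frac{1}{33627} - \frac{1}{105 \left(-29792\right)} = \left(- \frac{1}{128}\right) \frac{1}{33627} - - \frac{1}{3128160} = - \frac{1}{4304256} + \frac{1}{3128160} = \frac{12251}{140254181760}$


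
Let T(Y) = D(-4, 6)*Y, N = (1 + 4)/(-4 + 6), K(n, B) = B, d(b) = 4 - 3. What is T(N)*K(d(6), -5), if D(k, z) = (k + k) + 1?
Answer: 175/2 ≈ 87.500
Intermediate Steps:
d(b) = 1
D(k, z) = 1 + 2*k (D(k, z) = 2*k + 1 = 1 + 2*k)
N = 5/2 ≈ 2.5000
T(Y) = -7*Y (T(Y) = (1 + 2*(-4))*Y = (1 - 8)*Y = -7*Y)
T(N)*K(d(6), -5) = -7*5/2*(-5) = -35/2*(-5) = 175/2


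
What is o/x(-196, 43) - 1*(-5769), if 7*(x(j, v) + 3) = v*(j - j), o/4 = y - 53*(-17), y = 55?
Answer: 13483/3 ≈ 4494.3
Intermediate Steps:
o = 3824 (o = 4*(55 - 53*(-17)) = 4*(55 + 901) = 4*956 = 3824)
x(j, v) = -3 (x(j, v) = -3 + (v*(j - j))/7 = -3 + (v*0)/7 = -3 + (1/7)*0 = -3 + 0 = -3)
o/x(-196, 43) - 1*(-5769) = 3824/(-3) - 1*(-5769) = 3824*(-1/3) + 5769 = -3824/3 + 5769 = 13483/3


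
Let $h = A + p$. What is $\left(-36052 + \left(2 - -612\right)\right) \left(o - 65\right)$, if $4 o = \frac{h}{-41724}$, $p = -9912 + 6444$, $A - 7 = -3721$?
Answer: $\frac{561674581}{244} \approx 2.3019 \cdot 10^{6}$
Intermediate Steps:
$A = -3714$ ($A = 7 - 3721 = -3714$)
$p = -3468$
$h = -7182$ ($h = -3714 - 3468 = -7182$)
$o = \frac{21}{488}$ ($o = \frac{\left(-7182\right) \frac{1}{-41724}}{4} = \frac{\left(-7182\right) \left(- \frac{1}{41724}\right)}{4} = \frac{1}{4} \cdot \frac{21}{122} = \frac{21}{488} \approx 0.043033$)
$\left(-36052 + \left(2 - -612\right)\right) \left(o - 65\right) = \left(-36052 + \left(2 - -612\right)\right) \left(\frac{21}{488} - 65\right) = \left(-36052 + \left(2 + 612\right)\right) \left(- \frac{31699}{488}\right) = \left(-36052 + 614\right) \left(- \frac{31699}{488}\right) = \left(-35438\right) \left(- \frac{31699}{488}\right) = \frac{561674581}{244}$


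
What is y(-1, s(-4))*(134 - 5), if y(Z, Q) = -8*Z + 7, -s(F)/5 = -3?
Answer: 1935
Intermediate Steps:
s(F) = 15 (s(F) = -5*(-3) = 15)
y(Z, Q) = 7 - 8*Z
y(-1, s(-4))*(134 - 5) = (7 - 8*(-1))*(134 - 5) = (7 + 8)*129 = 15*129 = 1935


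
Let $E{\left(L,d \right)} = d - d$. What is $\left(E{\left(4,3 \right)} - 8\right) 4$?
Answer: $-32$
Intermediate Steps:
$E{\left(L,d \right)} = 0$
$\left(E{\left(4,3 \right)} - 8\right) 4 = \left(0 - 8\right) 4 = \left(-8\right) 4 = -32$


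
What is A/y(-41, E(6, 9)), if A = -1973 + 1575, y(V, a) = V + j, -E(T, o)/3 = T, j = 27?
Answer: 199/7 ≈ 28.429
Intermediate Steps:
E(T, o) = -3*T
y(V, a) = 27 + V (y(V, a) = V + 27 = 27 + V)
A = -398
A/y(-41, E(6, 9)) = -398/(27 - 41) = -398/(-14) = -398*(-1/14) = 199/7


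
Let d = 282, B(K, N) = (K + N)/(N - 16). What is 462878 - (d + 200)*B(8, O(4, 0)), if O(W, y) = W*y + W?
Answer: 463360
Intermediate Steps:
O(W, y) = W + W*y
B(K, N) = (K + N)/(-16 + N)
462878 - (d + 200)*B(8, O(4, 0)) = 462878 - (282 + 200)*(8 + 4*(1 + 0))/(-16 + 4*(1 + 0)) = 462878 - 482*(8 + 4*1)/(-16 + 4*1) = 462878 - 482*(8 + 4)/(-16 + 4) = 462878 - 482*12/(-12) = 462878 - 482*(-1/12*12) = 462878 - 482*(-1) = 462878 - 1*(-482) = 462878 + 482 = 463360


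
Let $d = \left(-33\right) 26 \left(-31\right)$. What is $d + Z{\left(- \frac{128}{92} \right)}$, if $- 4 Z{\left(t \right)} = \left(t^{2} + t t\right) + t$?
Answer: $\frac{14070014}{529} \approx 26597.0$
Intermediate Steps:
$d = 26598$ ($d = \left(-858\right) \left(-31\right) = 26598$)
$Z{\left(t \right)} = - \frac{t^{2}}{2} - \frac{t}{4}$ ($Z{\left(t \right)} = - \frac{\left(t^{2} + t t\right) + t}{4} = - \frac{\left(t^{2} + t^{2}\right) + t}{4} = - \frac{2 t^{2} + t}{4} = - \frac{t + 2 t^{2}}{4} = - \frac{t^{2}}{2} - \frac{t}{4}$)
$d + Z{\left(- \frac{128}{92} \right)} = 26598 - \frac{- \frac{128}{92} \left(1 + 2 \left(- \frac{128}{92}\right)\right)}{4} = 26598 - \frac{\left(-128\right) \frac{1}{92} \left(1 + 2 \left(\left(-128\right) \frac{1}{92}\right)\right)}{4} = 26598 - - \frac{8 \left(1 + 2 \left(- \frac{32}{23}\right)\right)}{23} = 26598 - - \frac{8 \left(1 - \frac{64}{23}\right)}{23} = 26598 - \left(- \frac{8}{23}\right) \left(- \frac{41}{23}\right) = 26598 - \frac{328}{529} = \frac{14070014}{529}$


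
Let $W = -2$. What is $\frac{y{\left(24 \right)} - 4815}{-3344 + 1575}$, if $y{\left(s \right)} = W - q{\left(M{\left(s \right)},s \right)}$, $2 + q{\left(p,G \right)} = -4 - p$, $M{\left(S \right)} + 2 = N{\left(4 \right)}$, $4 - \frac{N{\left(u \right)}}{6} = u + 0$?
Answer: $\frac{4813}{1769} \approx 2.7207$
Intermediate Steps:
$N{\left(u \right)} = 24 - 6 u$ ($N{\left(u \right)} = 24 - 6 \left(u + 0\right) = 24 - 6 u$)
$M{\left(S \right)} = -2$ ($M{\left(S \right)} = -2 + \left(24 - 24\right) = -2 + 0 = -2$)
$q{\left(p,G \right)} = -6 - p$ ($q{\left(p,G \right)} = -2 - \left(4 + p\right) = -6 - p$)
$y{\left(s \right)} = 2$ ($y{\left(s \right)} = -2 - \left(-6 - -2\right) = -2 - \left(-6 + 2\right) = -2 - -4 = -2 + 4 = 2$)
$\frac{y{\left(24 \right)} - 4815}{-3344 + 1575} = \frac{2 - 4815}{-3344 + 1575} = - \frac{4813}{-1769} = \left(-4813\right) \left(- \frac{1}{1769}\right) = \frac{4813}{1769}$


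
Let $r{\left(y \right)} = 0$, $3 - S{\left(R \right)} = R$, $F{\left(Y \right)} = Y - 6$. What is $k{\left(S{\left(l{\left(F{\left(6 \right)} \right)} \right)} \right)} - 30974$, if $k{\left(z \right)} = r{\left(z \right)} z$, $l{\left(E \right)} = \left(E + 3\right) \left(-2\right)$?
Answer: $-30974$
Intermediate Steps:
$F{\left(Y \right)} = -6 + Y$ ($F{\left(Y \right)} = Y - 6 = -6 + Y$)
$l{\left(E \right)} = -6 - 2 E$ ($l{\left(E \right)} = \left(3 + E\right) \left(-2\right) = -6 - 2 E$)
$S{\left(R \right)} = 3 - R$
$k{\left(z \right)} = 0$ ($k{\left(z \right)} = 0 z = 0$)
$k{\left(S{\left(l{\left(F{\left(6 \right)} \right)} \right)} \right)} - 30974 = 0 - 30974 = -30974$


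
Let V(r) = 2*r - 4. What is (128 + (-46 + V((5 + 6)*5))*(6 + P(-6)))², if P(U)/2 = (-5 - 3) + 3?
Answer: 12544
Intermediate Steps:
V(r) = -4 + 2*r
P(U) = -10 (P(U) = 2*((-5 - 3) + 3) = 2*(-8 + 3) = 2*(-5) = -10)
(128 + (-46 + V((5 + 6)*5))*(6 + P(-6)))² = (128 + (-46 + (-4 + 2*((5 + 6)*5)))*(6 - 10))² = (128 + (-46 + (-4 + 2*(11*5)))*(-4))² = (128 + (-46 + (-4 + 2*55))*(-4))² = (128 + (-46 + (-4 + 110))*(-4))² = (128 + (-46 + 106)*(-4))² = (128 + 60*(-4))² = (128 - 240)² = (-112)² = 12544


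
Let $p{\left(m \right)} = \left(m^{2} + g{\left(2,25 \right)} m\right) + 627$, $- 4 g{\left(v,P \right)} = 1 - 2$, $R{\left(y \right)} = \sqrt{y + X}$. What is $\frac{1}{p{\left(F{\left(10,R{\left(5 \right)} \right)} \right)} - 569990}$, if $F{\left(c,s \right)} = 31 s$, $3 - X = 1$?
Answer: $- \frac{9002176}{5064948289209} - \frac{124 \sqrt{7}}{5064948289209} \approx -1.7774 \cdot 10^{-6}$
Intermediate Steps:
$X = 2$ ($X = 3 - 1 = 2$)
$R{\left(y \right)} = \sqrt{2 + y}$ ($R{\left(y \right)} = \sqrt{y + 2} = \sqrt{2 + y}$)
$g{\left(v,P \right)} = \frac{1}{4}$ ($g{\left(v,P \right)} = - \frac{1 - 2}{4} = \left(- \frac{1}{4}\right) \left(-1\right) = \frac{1}{4}$)
$p{\left(m \right)} = 627 + m^{2} + \frac{m}{4}$ ($p{\left(m \right)} = \left(m^{2} + \frac{m}{4}\right) + 627 = 627 + m^{2} + \frac{m}{4}$)
$\frac{1}{p{\left(F{\left(10,R{\left(5 \right)} \right)} \right)} - 569990} = \frac{1}{\left(627 + \left(31 \sqrt{2 + 5}\right)^{2} + \frac{31 \sqrt{2 + 5}}{4}\right) - 569990} = \frac{1}{\left(627 + \left(31 \sqrt{7}\right)^{2} + \frac{31 \sqrt{7}}{4}\right) - 569990} = \frac{1}{\left(627 + 6727 + \frac{31 \sqrt{7}}{4}\right) - 569990} = \frac{1}{\left(7354 + \frac{31 \sqrt{7}}{4}\right) - 569990} = \frac{1}{-562636 + \frac{31 \sqrt{7}}{4}}$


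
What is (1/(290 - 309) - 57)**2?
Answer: 1175056/361 ≈ 3255.0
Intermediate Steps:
(1/(290 - 309) - 57)**2 = (1/(-19) - 57)**2 = (-1/19 - 57)**2 = (-1084/19)**2 = 1175056/361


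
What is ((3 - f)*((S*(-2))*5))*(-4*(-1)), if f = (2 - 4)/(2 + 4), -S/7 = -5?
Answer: -14000/3 ≈ -4666.7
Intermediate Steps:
S = 35 (S = -7*(-5) = 35)
f = -1/3 (f = -2/6 = (1/6)*(-2) = -1/3 ≈ -0.33333)
((3 - f)*((S*(-2))*5))*(-4*(-1)) = ((3 - 1*(-1/3))*((35*(-2))*5))*(-4*(-1)) = ((3 + 1/3)*(-70*5))*4 = ((10/3)*(-350))*4 = -3500/3*4 = -14000/3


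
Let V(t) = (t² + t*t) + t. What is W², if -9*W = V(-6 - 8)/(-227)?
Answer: 1764/51529 ≈ 0.034233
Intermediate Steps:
V(t) = t + 2*t² (V(t) = (t² + t²) + t = 2*t² + t = t + 2*t²)
W = 42/227 (W = -(-6 - 8)*(1 + 2*(-6 - 8))/(9*(-227)) = -(-14*(1 + 2*(-14)))*(-1)/(9*227) = -(-14*(1 - 28))*(-1)/(9*227) = -(-14*(-27))*(-1)/(9*227) = -42*(-1)/227 = -⅑*(-378/227) = 42/227 ≈ 0.18502)
W² = (42/227)² = 1764/51529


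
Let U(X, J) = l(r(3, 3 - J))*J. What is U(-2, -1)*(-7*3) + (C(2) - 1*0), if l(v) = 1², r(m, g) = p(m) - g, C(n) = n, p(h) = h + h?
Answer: 23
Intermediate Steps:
p(h) = 2*h
r(m, g) = -g + 2*m (r(m, g) = 2*m - g = -g + 2*m)
l(v) = 1
U(X, J) = J (U(X, J) = 1*J = J)
U(-2, -1)*(-7*3) + (C(2) - 1*0) = -(-7)*3 + (2 - 1*0) = -1*(-21) + (2 + 0) = 21 + 2 = 23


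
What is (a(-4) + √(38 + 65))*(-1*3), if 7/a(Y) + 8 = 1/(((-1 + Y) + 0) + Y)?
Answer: 189/73 - 3*√103 ≈ -27.858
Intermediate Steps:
a(Y) = 7/(-8 + 1/(-1 + 2*Y)) (a(Y) = 7/(-8 + 1/(((-1 + Y) + 0) + Y)) = 7/(-8 + 1/((-1 + Y) + Y)) = 7/(-8 + 1/(-1 + 2*Y)))
(a(-4) + √(38 + 65))*(-1*3) = (7*(1 - 2*(-4))/(-9 + 16*(-4)) + √(38 + 65))*(-1*3) = (7*(1 + 8)/(-9 - 64) + √103)*(-3) = (7*9/(-73) + √103)*(-3) = (7*(-1/73)*9 + √103)*(-3) = (-63/73 + √103)*(-3) = 189/73 - 3*√103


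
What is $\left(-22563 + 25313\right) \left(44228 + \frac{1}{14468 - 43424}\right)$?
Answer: $\frac{1760915704625}{14478} \approx 1.2163 \cdot 10^{8}$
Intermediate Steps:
$\left(-22563 + 25313\right) \left(44228 + \frac{1}{14468 - 43424}\right) = 2750 \left(44228 + \frac{1}{-28956}\right) = 2750 \left(44228 - \frac{1}{28956}\right) = 2750 \cdot \frac{1280665967}{28956} = \frac{1760915704625}{14478}$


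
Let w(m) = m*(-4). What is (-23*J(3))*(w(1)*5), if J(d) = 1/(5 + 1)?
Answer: 230/3 ≈ 76.667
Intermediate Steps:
w(m) = -4*m
J(d) = ⅙ (J(d) = 1/6 = ⅙)
(-23*J(3))*(w(1)*5) = (-23*⅙)*(-4*1*5) = -(-46)*5/3 = -23/6*(-20) = 230/3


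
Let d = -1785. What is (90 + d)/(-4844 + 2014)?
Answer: 339/566 ≈ 0.59894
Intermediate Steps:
(90 + d)/(-4844 + 2014) = (90 - 1785)/(-4844 + 2014) = -1695/(-2830) = -1695*(-1/2830) = 339/566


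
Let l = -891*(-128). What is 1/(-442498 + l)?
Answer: -1/328450 ≈ -3.0446e-6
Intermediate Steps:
l = 114048
1/(-442498 + l) = 1/(-442498 + 114048) = 1/(-328450) = -1/328450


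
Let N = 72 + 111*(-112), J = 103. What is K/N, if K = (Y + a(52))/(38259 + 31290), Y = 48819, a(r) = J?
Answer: -24461/429812820 ≈ -5.6911e-5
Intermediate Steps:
a(r) = 103
N = -12360 (N = 72 - 12432 = -12360)
K = 48922/69549 (K = (48819 + 103)/(38259 + 31290) = 48922/69549 ≈ 0.70342)
K/N = (48922/69549)/(-12360) = (48922/69549)*(-1/12360) = -24461/429812820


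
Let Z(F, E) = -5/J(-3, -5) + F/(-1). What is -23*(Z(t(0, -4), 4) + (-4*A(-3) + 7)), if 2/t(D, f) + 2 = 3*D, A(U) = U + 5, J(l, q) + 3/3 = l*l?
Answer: 115/8 ≈ 14.375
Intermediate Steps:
J(l, q) = -1 + l**2 (J(l, q) = -1 + l*l = -1 + l**2)
A(U) = 5 + U
t(D, f) = 2/(-2 + 3*D)
Z(F, E) = -5/8 - F (Z(F, E) = -5/(-1 + (-3)**2) + F/(-1) = -5/(-1 + 9) + F*(-1) = -5/8 - F)
-23*(Z(t(0, -4), 4) + (-4*A(-3) + 7)) = -23*((-5/8 - 2/(-2 + 3*0)) + (-4*(5 - 3) + 7)) = -23*((-5/8 - 2/(-2 + 0)) + (-4*2 + 7)) = -23*((-5/8 - 2/(-2)) + (-8 + 7)) = -23*((-5/8 - 2*(-1)/2) - 1) = -23*((-5/8 - 1*(-1)) - 1) = -23*((-5/8 + 1) - 1) = -23*(3/8 - 1) = -23*(-5/8) = 115/8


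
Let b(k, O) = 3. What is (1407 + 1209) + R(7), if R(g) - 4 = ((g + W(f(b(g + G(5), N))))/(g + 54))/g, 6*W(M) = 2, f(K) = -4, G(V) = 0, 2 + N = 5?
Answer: 3356242/1281 ≈ 2620.0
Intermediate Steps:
N = 3 (N = -2 + 5 = 3)
W(M) = 1/3 (W(M) = (1/6)*2 = 1/3)
R(g) = 4 + (1/3 + g)/(g*(54 + g)) (R(g) = 4 + ((g + 1/3)/(g + 54))/g = 4 + ((1/3 + g)/(54 + g))/g = 4 + (1/3 + g)/(g*(54 + g)))
(1407 + 1209) + R(7) = (1407 + 1209) + (1/3)*(1 + 12*7**2 + 651*7)/(7*(54 + 7)) = 2616 + (1/3)*(1/7)*(1 + 12*49 + 4557)/61 = 2616 + (1/3)*(1/7)*(1/61)*(1 + 588 + 4557) = 2616 + (1/3)*(1/7)*(1/61)*5146 = 2616 + 5146/1281 = 3356242/1281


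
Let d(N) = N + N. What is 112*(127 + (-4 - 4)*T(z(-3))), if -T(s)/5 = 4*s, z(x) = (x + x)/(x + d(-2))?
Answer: 29584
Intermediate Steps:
d(N) = 2*N
z(x) = 2*x/(-4 + x) (z(x) = (x + x)/(x + 2*(-2)) = (2*x)/(x - 4) = (2*x)/(-4 + x) = 2*x/(-4 + x))
T(s) = -20*s
112*(127 + (-4 - 4)*T(z(-3))) = 112*(127 + (-4 - 4)*(-40*(-3)/(-4 - 3))) = 112*(127 - (-160)*2*(-3)/(-7)) = 112*(127 - (-160)*2*(-3)*(-⅐)) = 112*(127 - (-160)*6/7) = 112*(127 - 8*(-120/7)) = 112*(127 + 960/7) = 112*(1849/7) = 29584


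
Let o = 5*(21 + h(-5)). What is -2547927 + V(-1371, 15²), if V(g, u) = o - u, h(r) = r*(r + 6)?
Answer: -2548072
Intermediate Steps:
h(r) = r*(6 + r)
o = 80 (o = 5*(21 - 5*(6 - 5)) = 5*(21 - 5*1) = 5*(21 - 5) = 5*16 = 80)
V(g, u) = 80 - u
-2547927 + V(-1371, 15²) = -2547927 + (80 - 1*15²) = -2547927 + (80 - 1*225) = -2547927 + (80 - 225) = -2547927 - 145 = -2548072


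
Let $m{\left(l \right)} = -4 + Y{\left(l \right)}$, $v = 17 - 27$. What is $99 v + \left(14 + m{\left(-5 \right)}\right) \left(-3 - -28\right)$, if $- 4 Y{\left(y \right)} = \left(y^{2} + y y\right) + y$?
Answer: $- \frac{4085}{4} \approx -1021.3$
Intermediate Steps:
$Y{\left(y \right)} = - \frac{y^{2}}{2} - \frac{y}{4}$ ($Y{\left(y \right)} = - \frac{\left(y^{2} + y y\right) + y}{4} = - \frac{\left(y^{2} + y^{2}\right) + y}{4} = - \frac{2 y^{2} + y}{4} = - \frac{y + 2 y^{2}}{4} = - \frac{y^{2}}{2} - \frac{y}{4}$)
$v = -10$ ($v = 17 - 27 = -10$)
$m{\left(l \right)} = -4 - \frac{l \left(1 + 2 l\right)}{4}$
$99 v + \left(14 + m{\left(-5 \right)}\right) \left(-3 - -28\right) = 99 \left(-10\right) + \left(14 - \left(4 - \frac{5 \left(1 + 2 \left(-5\right)\right)}{4}\right)\right) \left(-3 - -28\right) = -990 + \left(14 - \left(4 - \frac{5 \left(1 - 10\right)}{4}\right)\right) \left(-3 + 28\right) = -990 + \left(14 - \left(4 - - \frac{45}{4}\right)\right) 25 = -990 + \left(14 - \frac{61}{4}\right) 25 = -990 - \frac{125}{4} = - \frac{4085}{4}$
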